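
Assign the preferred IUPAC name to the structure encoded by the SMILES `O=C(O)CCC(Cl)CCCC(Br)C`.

Counting along the main chain through the –COOH group gives 9 carbons: the parent is nonane.
The highest-priority functional group is a carboxylic acid (terminal –COOH), so the name ends in -oic acid.
The numbering direction is chosen so that the carboxylic acid carbon is C-1 by definition.
That gives a bromo group at C-8; a chloro group at C-4.
Prefixes are listed alphabetically: bromo, chloro.
Assembling the pieces gives 8-bromo-4-chlorononanoic acid.

8-bromo-4-chlorononanoic acid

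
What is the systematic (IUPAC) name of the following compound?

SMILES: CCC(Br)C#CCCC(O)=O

Counting along the main chain through the –COOH group and the multiple bond gives 8 carbons: the parent is octane.
A carboxylic acid (terminal –COOH) is the principal characteristic group, giving the suffix -oic acid.
A C≡C triple bond in the chain gives the infix -yne-.
Choose the numbering such that the carboxylic acid carbon is C-1 by definition.
With this numbering: the triple bond between C-4 and C-5; a bromo group at C-6.
Putting it together: 6-bromooct-4-ynoic acid.

6-bromooct-4-ynoic acid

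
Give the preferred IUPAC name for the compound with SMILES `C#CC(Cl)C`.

3-chlorobut-1-yne

The longest carbon chain that includes the multiple bond has 4 carbons, so the parent hydride is butane.
There is one C≡C triple bond, indicated by the ending -yne.
Number the chain so that numbering from this end puts the triple bond at C-1 rather than C-3.
This places the triple bond between C-1 and C-2; a chloro group at C-3.
Putting it together: 3-chlorobut-1-yne.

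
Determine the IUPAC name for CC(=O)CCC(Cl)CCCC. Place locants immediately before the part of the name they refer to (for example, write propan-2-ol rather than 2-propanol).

Counting along the main chain through the carbonyl gives 9 carbons: the parent is nonane.
A ketone (C=O on an internal carbon) is the principal characteristic group, giving the suffix -one.
Choose the numbering such that numbering from this end puts the carbonyl group at C-2 rather than C-8.
That gives the carbonyl at C-2; a chloro group at C-5.
Assembling the pieces gives 5-chlorononan-2-one.

5-chlorononan-2-one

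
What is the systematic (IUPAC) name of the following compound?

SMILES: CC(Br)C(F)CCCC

The longest continuous carbon chain has 7 atoms, so the parent hydride is heptane.
The numbering direction is chosen so that the substituent locant set {2,3} is lower than {5,6} at the first point of difference.
This places a bromo group at C-2; a fluoro group at C-3.
The substituents are ordered alphabetically, ignoring any di-/tri- multipliers.
Putting it together: 2-bromo-3-fluoroheptane.

2-bromo-3-fluoroheptane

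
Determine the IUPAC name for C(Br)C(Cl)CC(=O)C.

The longest carbon chain that includes the carbonyl has 5 carbons, so the parent hydride is pentane.
The principal characteristic group is a ketone (C=O on an internal carbon), named with the suffix -one.
Choose the numbering such that numbering from this end puts the carbonyl group at C-2 rather than C-4.
That gives the carbonyl at C-2; a bromo group at C-5; a chloro group at C-4.
Substituent prefixes are cited in alphabetical order (multiplying prefixes like di-/tri- are ignored for ordering).
Assembling the pieces gives 5-bromo-4-chloropentan-2-one.

5-bromo-4-chloropentan-2-one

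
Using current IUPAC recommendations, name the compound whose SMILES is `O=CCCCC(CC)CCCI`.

Counting along the main chain through the –CHO group gives 8 carbons: the parent is octane.
An aldehyde (terminal –CHO) is the principal characteristic group, giving the suffix -al.
Number the chain so that the aldehyde carbon is C-1 by definition.
That gives an ethyl group at C-5; an iodo group at C-8.
Substituent prefixes are cited in alphabetical order (multiplying prefixes like di-/tri- are ignored for ordering).
The name is 5-ethyl-8-iodooctanal.

5-ethyl-8-iodooctanal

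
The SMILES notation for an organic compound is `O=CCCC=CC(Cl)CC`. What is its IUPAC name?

6-chlorooct-4-enal

Counting along the main chain through the –CHO group and the multiple bond gives 8 carbons: the parent is octane.
An aldehyde (terminal –CHO) is the principal characteristic group, giving the suffix -al.
There is one C=C double bond, indicated by the ending -ene.
Number the chain so that the aldehyde carbon is C-1 by definition.
With this numbering: the double bond between C-4 and C-5; a chloro group at C-6.
The name is 6-chlorooct-4-enal.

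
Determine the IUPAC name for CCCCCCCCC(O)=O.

nonanoic acid

The longest carbon chain that includes the –COOH group has 9 carbons, so the parent hydride is nonane.
A carboxylic acid (terminal –COOH) is the principal characteristic group, giving the suffix -oic acid.
Choose the numbering such that the carboxylic acid carbon is C-1 by definition.
The name is nonanoic acid.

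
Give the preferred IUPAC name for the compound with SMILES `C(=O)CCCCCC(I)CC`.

Counting along the main chain through the –CHO group gives 9 carbons: the parent is nonane.
An aldehyde (terminal –CHO) is the principal characteristic group, giving the suffix -al.
The numbering direction is chosen so that the aldehyde carbon is C-1 by definition.
This places an iodo group at C-7.
Putting it together: 7-iodononanal.

7-iodononanal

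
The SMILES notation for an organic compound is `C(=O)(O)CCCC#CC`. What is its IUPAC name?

The longest carbon chain that includes the –COOH group and the multiple bond has 7 carbons, so the parent hydride is heptane.
The highest-priority functional group is a carboxylic acid (terminal –COOH), so the name ends in -oic acid.
There is one C≡C triple bond, indicated by the ending -yne.
The numbering direction is chosen so that the carboxylic acid carbon is C-1 by definition.
That gives the triple bond between C-5 and C-6.
Putting it together: hept-5-ynoic acid.

hept-5-ynoic acid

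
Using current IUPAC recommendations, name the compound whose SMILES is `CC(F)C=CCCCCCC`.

The longest carbon chain that includes the multiple bond has 10 carbons, so the parent hydride is decane.
The chain contains a C=C double bond, so the unsaturation ending is -ene.
Number the chain so that numbering from this end puts the double bond at C-3 rather than C-7.
This places the double bond between C-3 and C-4; a fluoro group at C-2.
The name is 2-fluorodec-3-ene.

2-fluorodec-3-ene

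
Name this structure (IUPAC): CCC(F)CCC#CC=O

The longest chain bearing the –CHO group and the multiple bond is 8 carbons long (octane).
The highest-priority functional group is an aldehyde (terminal –CHO), so the name ends in -al.
There is one C≡C triple bond, indicated by the ending -yne.
Number the chain so that the aldehyde carbon is C-1 by definition.
That gives the triple bond between C-2 and C-3; a fluoro group at C-6.
Assembling the pieces gives 6-fluorooct-2-ynal.

6-fluorooct-2-ynal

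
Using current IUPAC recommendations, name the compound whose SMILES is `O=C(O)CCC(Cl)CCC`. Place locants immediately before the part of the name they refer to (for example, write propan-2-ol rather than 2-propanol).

4-chloroheptanoic acid

Counting along the main chain through the –COOH group gives 7 carbons: the parent is heptane.
A carboxylic acid (terminal –COOH) is the principal characteristic group, giving the suffix -oic acid.
Number the chain so that the carboxylic acid carbon is C-1 by definition.
That gives a chloro group at C-4.
Assembling the pieces gives 4-chloroheptanoic acid.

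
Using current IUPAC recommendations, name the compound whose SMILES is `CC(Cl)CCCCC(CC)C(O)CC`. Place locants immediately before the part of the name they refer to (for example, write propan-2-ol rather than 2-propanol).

9-chloro-4-ethyldecan-3-ol

The longest chain bearing the –OH group is 10 carbons long (decane).
An alcohol (–OH) is the principal characteristic group, giving the suffix -ol.
Choose the numbering such that numbering from this end puts the hydroxyl group at C-3 rather than C-8.
That gives the hydroxyl at C-3; a chloro group at C-9; an ethyl group at C-4.
Substituent prefixes are cited in alphabetical order (multiplying prefixes like di-/tri- are ignored for ordering).
Assembling the pieces gives 9-chloro-4-ethyldecan-3-ol.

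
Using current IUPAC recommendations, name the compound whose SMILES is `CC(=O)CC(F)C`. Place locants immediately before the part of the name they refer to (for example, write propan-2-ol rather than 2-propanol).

The longest chain bearing the carbonyl is 5 carbons long (pentane).
A ketone (C=O on an internal carbon) is the principal characteristic group, giving the suffix -one.
Choose the numbering such that numbering from this end puts the carbonyl group at C-2 rather than C-4.
With this numbering: the carbonyl at C-2; a fluoro group at C-4.
Assembling the pieces gives 4-fluoropentan-2-one.

4-fluoropentan-2-one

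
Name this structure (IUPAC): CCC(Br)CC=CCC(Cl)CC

3-bromo-8-chlorodec-5-ene

Counting along the main chain through the multiple bond gives 10 carbons: the parent is decane.
A C=C double bond in the chain gives the infix -ene-.
Choose the numbering such that the locant sets are identical either way, so the alphabetically earlier bromo substituent takes the lower locant (3 rather than 8).
With this numbering: the double bond between C-5 and C-6; a bromo group at C-3; a chloro group at C-8.
Prefixes are listed alphabetically: bromo, chloro.
The name is 3-bromo-8-chlorodec-5-ene.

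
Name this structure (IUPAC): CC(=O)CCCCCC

octan-2-one

The longest chain bearing the carbonyl is 8 carbons long (octane).
The highest-priority functional group is a ketone (C=O on an internal carbon), so the name ends in -one.
Number the chain so that numbering from this end puts the carbonyl group at C-2 rather than C-7.
With this numbering: the carbonyl at C-2.
The name is octan-2-one.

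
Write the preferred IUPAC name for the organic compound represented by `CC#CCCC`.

The longest chain bearing the multiple bond is 6 carbons long (hexane).
The chain contains a C≡C triple bond, so the unsaturation ending is -yne.
The numbering direction is chosen so that numbering from this end puts the triple bond at C-2 rather than C-4.
This places the triple bond between C-2 and C-3.
The name is hex-2-yne.

hex-2-yne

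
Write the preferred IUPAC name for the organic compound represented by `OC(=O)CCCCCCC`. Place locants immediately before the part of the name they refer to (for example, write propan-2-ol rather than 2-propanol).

octanoic acid

The longest chain bearing the –COOH group is 8 carbons long (octane).
A carboxylic acid (terminal –COOH) is the principal characteristic group, giving the suffix -oic acid.
The numbering direction is chosen so that the carboxylic acid carbon is C-1 by definition.
The name is octanoic acid.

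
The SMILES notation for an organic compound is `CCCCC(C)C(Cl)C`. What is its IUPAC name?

The longest carbon chain is 7 atoms: the parent is heptane.
Choose the numbering such that the substituent locant set {2,3} is lower than {5,6} at the first point of difference.
That gives a chloro group at C-2; a methyl group at C-3.
Substituent prefixes are cited in alphabetical order (multiplying prefixes like di-/tri- are ignored for ordering).
The name is 2-chloro-3-methylheptane.

2-chloro-3-methylheptane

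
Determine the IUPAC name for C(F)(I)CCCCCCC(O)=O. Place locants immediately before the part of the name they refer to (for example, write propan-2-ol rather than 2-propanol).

8-fluoro-8-iodooctanoic acid

The longest carbon chain that includes the –COOH group has 8 carbons, so the parent hydride is octane.
The highest-priority functional group is a carboxylic acid (terminal –COOH), so the name ends in -oic acid.
Choose the numbering such that the carboxylic acid carbon is C-1 by definition.
With this numbering: a fluoro group at C-8; an iodo group at C-8.
Substituent prefixes are cited in alphabetical order (multiplying prefixes like di-/tri- are ignored for ordering).
The name is 8-fluoro-8-iodooctanoic acid.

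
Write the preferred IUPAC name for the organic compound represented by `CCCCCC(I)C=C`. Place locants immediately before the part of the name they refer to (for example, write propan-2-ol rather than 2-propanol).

The longest carbon chain that includes the multiple bond has 8 carbons, so the parent hydride is octane.
A C=C double bond in the chain gives the infix -ene-.
Choose the numbering such that numbering from this end puts the double bond at C-1 rather than C-7.
With this numbering: the double bond between C-1 and C-2; an iodo group at C-3.
Assembling the pieces gives 3-iodooct-1-ene.

3-iodooct-1-ene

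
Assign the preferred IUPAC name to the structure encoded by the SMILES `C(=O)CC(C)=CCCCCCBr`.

9-bromo-3-methylnon-3-enal

The longest chain bearing the –CHO group and the multiple bond is 9 carbons long (nonane).
The highest-priority functional group is an aldehyde (terminal –CHO), so the name ends in -al.
There is one C=C double bond, indicated by the ending -ene.
The numbering direction is chosen so that the aldehyde carbon is C-1 by definition.
This places the double bond between C-3 and C-4; a bromo group at C-9; a methyl group at C-3.
The substituents are ordered alphabetically, ignoring any di-/tri- multipliers.
Assembling the pieces gives 9-bromo-3-methylnon-3-enal.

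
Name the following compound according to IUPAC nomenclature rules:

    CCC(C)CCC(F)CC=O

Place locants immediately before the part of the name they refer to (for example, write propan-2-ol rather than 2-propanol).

Counting along the main chain through the –CHO group gives 8 carbons: the parent is octane.
The highest-priority functional group is an aldehyde (terminal –CHO), so the name ends in -al.
Choose the numbering such that the aldehyde carbon is C-1 by definition.
That gives a fluoro group at C-3; a methyl group at C-6.
Prefixes are listed alphabetically: fluoro, methyl.
Putting it together: 3-fluoro-6-methyloctanal.

3-fluoro-6-methyloctanal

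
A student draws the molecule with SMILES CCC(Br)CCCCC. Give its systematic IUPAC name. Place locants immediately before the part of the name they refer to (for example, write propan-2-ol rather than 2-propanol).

3-bromooctane

The parent chain contains 8 carbons (octane).
Choose the numbering such that the substituent locant set {3} is lower than {6} at the first point of difference.
That gives a bromo group at C-3.
Assembling the pieces gives 3-bromooctane.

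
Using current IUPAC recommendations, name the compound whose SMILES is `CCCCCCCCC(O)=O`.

nonanoic acid

The longest carbon chain that includes the –COOH group has 9 carbons, so the parent hydride is nonane.
A carboxylic acid (terminal –COOH) is the principal characteristic group, giving the suffix -oic acid.
Choose the numbering such that the carboxylic acid carbon is C-1 by definition.
The name is nonanoic acid.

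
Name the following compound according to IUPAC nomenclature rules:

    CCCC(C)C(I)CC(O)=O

3-iodo-4-methylheptanoic acid

The longest chain bearing the –COOH group is 7 carbons long (heptane).
The principal characteristic group is a carboxylic acid (terminal –COOH), named with the suffix -oic acid.
The numbering direction is chosen so that the carboxylic acid carbon is C-1 by definition.
With this numbering: an iodo group at C-3; a methyl group at C-4.
Substituent prefixes are cited in alphabetical order (multiplying prefixes like di-/tri- are ignored for ordering).
The name is 3-iodo-4-methylheptanoic acid.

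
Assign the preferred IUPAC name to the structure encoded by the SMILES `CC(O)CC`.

The longest carbon chain that includes the –OH group has 4 carbons, so the parent hydride is butane.
An alcohol (–OH) is the principal characteristic group, giving the suffix -ol.
Number the chain so that numbering from this end puts the hydroxyl group at C-2 rather than C-3.
This places the hydroxyl at C-2.
The name is butan-2-ol.

butan-2-ol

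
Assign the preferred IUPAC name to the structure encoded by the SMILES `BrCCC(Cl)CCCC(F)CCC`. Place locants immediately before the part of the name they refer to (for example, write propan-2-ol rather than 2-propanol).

1-bromo-3-chloro-7-fluorodecane

The longest carbon chain is 10 atoms: the parent is decane.
Number the chain so that the substituent locant set {1,3,7} is lower than {4,8,10} at the first point of difference.
That gives a bromo group at C-1; a chloro group at C-3; a fluoro group at C-7.
The substituents are ordered alphabetically, ignoring any di-/tri- multipliers.
Putting it together: 1-bromo-3-chloro-7-fluorodecane.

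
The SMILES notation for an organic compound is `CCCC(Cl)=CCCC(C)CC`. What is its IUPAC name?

4-chloro-8-methyldec-4-ene

The longest chain bearing the multiple bond is 10 carbons long (decane).
A C=C double bond in the chain gives the infix -ene-.
Number the chain so that numbering from this end puts the double bond at C-4 rather than C-6.
This places the double bond between C-4 and C-5; a chloro group at C-4; a methyl group at C-8.
Prefixes are listed alphabetically: chloro, methyl.
The name is 4-chloro-8-methyldec-4-ene.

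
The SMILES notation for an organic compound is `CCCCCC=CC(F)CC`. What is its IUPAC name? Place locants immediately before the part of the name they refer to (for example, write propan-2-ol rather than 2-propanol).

The longest chain bearing the multiple bond is 10 carbons long (decane).
A C=C double bond in the chain gives the infix -ene-.
The numbering direction is chosen so that numbering from this end puts the double bond at C-4 rather than C-6.
That gives the double bond between C-4 and C-5; a fluoro group at C-3.
Putting it together: 3-fluorodec-4-ene.

3-fluorodec-4-ene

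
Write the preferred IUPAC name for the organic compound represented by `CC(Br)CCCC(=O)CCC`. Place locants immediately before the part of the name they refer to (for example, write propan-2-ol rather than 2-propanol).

Counting along the main chain through the carbonyl gives 9 carbons: the parent is nonane.
A ketone (C=O on an internal carbon) is the principal characteristic group, giving the suffix -one.
Choose the numbering such that numbering from this end puts the carbonyl group at C-4 rather than C-6.
This places the carbonyl at C-4; a bromo group at C-8.
The name is 8-bromononan-4-one.

8-bromononan-4-one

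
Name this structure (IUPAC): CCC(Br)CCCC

3-bromoheptane

The longest carbon chain is 7 atoms: the parent is heptane.
Number the chain so that the substituent locant set {3} is lower than {5} at the first point of difference.
That gives a bromo group at C-3.
Putting it together: 3-bromoheptane.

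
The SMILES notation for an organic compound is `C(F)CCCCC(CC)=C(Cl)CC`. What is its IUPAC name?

3-chloro-4-ethyl-9-fluoronon-3-ene

Counting along the main chain through the multiple bond gives 9 carbons: the parent is nonane.
The chain contains a C=C double bond, so the unsaturation ending is -ene.
The numbering direction is chosen so that numbering from this end puts the double bond at C-3 rather than C-6.
With this numbering: the double bond between C-3 and C-4; a chloro group at C-3; an ethyl group at C-4; a fluoro group at C-9.
Prefixes are listed alphabetically: chloro, ethyl, fluoro.
The name is 3-chloro-4-ethyl-9-fluoronon-3-ene.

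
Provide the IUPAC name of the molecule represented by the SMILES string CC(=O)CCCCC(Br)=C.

The longest chain bearing the carbonyl and the multiple bond is 8 carbons long (octane).
The highest-priority functional group is a ketone (C=O on an internal carbon), so the name ends in -one.
A C=C double bond in the chain gives the infix -ene-.
The numbering direction is chosen so that numbering from this end puts the carbonyl group at C-2 rather than C-7.
With this numbering: the carbonyl at C-2; the double bond between C-7 and C-8; a bromo group at C-7.
Putting it together: 7-bromooct-7-en-2-one.

7-bromooct-7-en-2-one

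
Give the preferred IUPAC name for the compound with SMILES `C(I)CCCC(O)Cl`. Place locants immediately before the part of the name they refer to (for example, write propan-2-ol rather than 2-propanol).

The longest carbon chain that includes the –OH group has 5 carbons, so the parent hydride is pentane.
The principal characteristic group is an alcohol (–OH), named with the suffix -ol.
Choose the numbering such that numbering from this end puts the hydroxyl group at C-1 rather than C-5.
This places the hydroxyl at C-1; a chloro group at C-1; an iodo group at C-5.
Prefixes are listed alphabetically: chloro, iodo.
Assembling the pieces gives 1-chloro-5-iodopentan-1-ol.

1-chloro-5-iodopentan-1-ol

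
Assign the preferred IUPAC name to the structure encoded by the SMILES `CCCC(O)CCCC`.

octan-4-ol

The longest chain bearing the –OH group is 8 carbons long (octane).
The highest-priority functional group is an alcohol (–OH), so the name ends in -ol.
Choose the numbering such that numbering from this end puts the hydroxyl group at C-4 rather than C-5.
With this numbering: the hydroxyl at C-4.
Putting it together: octan-4-ol.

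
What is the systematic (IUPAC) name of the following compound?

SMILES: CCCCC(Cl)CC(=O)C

4-chlorooctan-2-one

The longest chain bearing the carbonyl is 8 carbons long (octane).
A ketone (C=O on an internal carbon) is the principal characteristic group, giving the suffix -one.
The numbering direction is chosen so that numbering from this end puts the carbonyl group at C-2 rather than C-7.
With this numbering: the carbonyl at C-2; a chloro group at C-4.
Assembling the pieces gives 4-chlorooctan-2-one.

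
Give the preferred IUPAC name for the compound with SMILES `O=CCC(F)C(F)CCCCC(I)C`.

3,4-difluoro-9-iododecanal

The longest chain bearing the –CHO group is 10 carbons long (decane).
The highest-priority functional group is an aldehyde (terminal –CHO), so the name ends in -al.
Choose the numbering such that the aldehyde carbon is C-1 by definition.
This places fluoro groups at C-3 and C-4; an iodo group at C-9.
Substituent prefixes are cited in alphabetical order (multiplying prefixes like di-/tri- are ignored for ordering).
The name is 3,4-difluoro-9-iododecanal.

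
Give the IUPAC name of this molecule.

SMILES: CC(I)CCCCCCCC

The parent chain contains 10 carbons (decane).
The numbering direction is chosen so that the substituent locant set {2} is lower than {9} at the first point of difference.
With this numbering: an iodo group at C-2.
Putting it together: 2-iododecane.

2-iododecane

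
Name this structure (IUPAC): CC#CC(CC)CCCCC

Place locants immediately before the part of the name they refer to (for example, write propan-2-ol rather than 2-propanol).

The longest chain bearing the multiple bond is 9 carbons long (nonane).
There is one C≡C triple bond, indicated by the ending -yne.
The numbering direction is chosen so that numbering from this end puts the triple bond at C-2 rather than C-7.
This places the triple bond between C-2 and C-3; an ethyl group at C-4.
Assembling the pieces gives 4-ethylnon-2-yne.

4-ethylnon-2-yne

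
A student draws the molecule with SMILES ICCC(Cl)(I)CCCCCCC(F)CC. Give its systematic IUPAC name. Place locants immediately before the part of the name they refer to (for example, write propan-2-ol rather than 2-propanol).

3-chloro-10-fluoro-1,3-diiodododecane

The parent chain contains 12 carbons (dodecane).
Choose the numbering such that the substituent locant set {1,3,3,10} is lower than {3,10,10,12} at the first point of difference.
This places a chloro group at C-3; a fluoro group at C-10; iodo groups at C-1 and C-3.
Substituent prefixes are cited in alphabetical order (multiplying prefixes like di-/tri- are ignored for ordering).
The name is 3-chloro-10-fluoro-1,3-diiodododecane.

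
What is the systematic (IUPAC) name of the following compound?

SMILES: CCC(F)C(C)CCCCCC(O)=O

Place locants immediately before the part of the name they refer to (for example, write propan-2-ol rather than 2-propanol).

Counting along the main chain through the –COOH group gives 10 carbons: the parent is decane.
The principal characteristic group is a carboxylic acid (terminal –COOH), named with the suffix -oic acid.
The numbering direction is chosen so that the carboxylic acid carbon is C-1 by definition.
This places a fluoro group at C-8; a methyl group at C-7.
The substituents are ordered alphabetically, ignoring any di-/tri- multipliers.
Assembling the pieces gives 8-fluoro-7-methyldecanoic acid.

8-fluoro-7-methyldecanoic acid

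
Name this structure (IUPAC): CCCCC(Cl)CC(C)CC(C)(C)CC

7-chloro-3,3,5-trimethylundecane

The longest continuous carbon chain has 11 atoms, so the parent hydride is undecane.
Number the chain so that the substituent locant set {3,3,5,7} is lower than {5,7,9,9} at the first point of difference.
This places a chloro group at C-7; methyl groups at C-3 (×2) and C-5.
Substituent prefixes are cited in alphabetical order (multiplying prefixes like di-/tri- are ignored for ordering).
Assembling the pieces gives 7-chloro-3,3,5-trimethylundecane.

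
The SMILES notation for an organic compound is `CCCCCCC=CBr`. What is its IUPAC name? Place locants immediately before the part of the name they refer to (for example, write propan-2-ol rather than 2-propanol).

The longest chain bearing the multiple bond is 8 carbons long (octane).
The chain contains a C=C double bond, so the unsaturation ending is -ene.
Choose the numbering such that numbering from this end puts the double bond at C-1 rather than C-7.
That gives the double bond between C-1 and C-2; a bromo group at C-1.
Putting it together: 1-bromooct-1-ene.

1-bromooct-1-ene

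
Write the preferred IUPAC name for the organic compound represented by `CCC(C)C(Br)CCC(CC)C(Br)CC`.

3,7-dibromo-4-ethyl-8-methyldecane

The parent chain contains 10 carbons (decane).
Number the chain so that the locant sets are identical either way, so the alphabetically earlier bromo substituent takes the lower locants ({3,7} rather than {4,8}, first differing at 3 vs 4).
This places bromo groups at C-3 and C-7; an ethyl group at C-4; a methyl group at C-8.
Prefixes are listed alphabetically: bromo, ethyl, methyl.
The name is 3,7-dibromo-4-ethyl-8-methyldecane.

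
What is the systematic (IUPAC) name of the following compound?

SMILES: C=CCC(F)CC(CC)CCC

The longest carbon chain that includes the multiple bond has 9 carbons, so the parent hydride is nonane.
There is one C=C double bond, indicated by the ending -ene.
Choose the numbering such that numbering from this end puts the double bond at C-1 rather than C-8.
That gives the double bond between C-1 and C-2; an ethyl group at C-6; a fluoro group at C-4.
The substituents are ordered alphabetically, ignoring any di-/tri- multipliers.
Putting it together: 6-ethyl-4-fluoronon-1-ene.

6-ethyl-4-fluoronon-1-ene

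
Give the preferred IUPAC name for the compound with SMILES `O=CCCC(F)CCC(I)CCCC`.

The longest chain bearing the –CHO group is 11 carbons long (undecane).
An aldehyde (terminal –CHO) is the principal characteristic group, giving the suffix -al.
Choose the numbering such that the aldehyde carbon is C-1 by definition.
That gives a fluoro group at C-4; an iodo group at C-7.
Substituent prefixes are cited in alphabetical order (multiplying prefixes like di-/tri- are ignored for ordering).
Assembling the pieces gives 4-fluoro-7-iodoundecanal.

4-fluoro-7-iodoundecanal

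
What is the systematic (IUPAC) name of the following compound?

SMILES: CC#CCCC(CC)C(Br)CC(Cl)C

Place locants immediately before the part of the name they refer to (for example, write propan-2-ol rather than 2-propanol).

7-bromo-9-chloro-6-ethyldec-2-yne

The longest chain bearing the multiple bond is 10 carbons long (decane).
The chain contains a C≡C triple bond, so the unsaturation ending is -yne.
The numbering direction is chosen so that numbering from this end puts the triple bond at C-2 rather than C-8.
This places the triple bond between C-2 and C-3; a bromo group at C-7; a chloro group at C-9; an ethyl group at C-6.
The substituents are ordered alphabetically, ignoring any di-/tri- multipliers.
The name is 7-bromo-9-chloro-6-ethyldec-2-yne.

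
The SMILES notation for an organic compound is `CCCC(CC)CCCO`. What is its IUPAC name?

Counting along the main chain through the –OH group gives 7 carbons: the parent is heptane.
The highest-priority functional group is an alcohol (–OH), so the name ends in -ol.
Number the chain so that numbering from this end puts the hydroxyl group at C-1 rather than C-7.
That gives the hydroxyl at C-1; an ethyl group at C-4.
Assembling the pieces gives 4-ethylheptan-1-ol.

4-ethylheptan-1-ol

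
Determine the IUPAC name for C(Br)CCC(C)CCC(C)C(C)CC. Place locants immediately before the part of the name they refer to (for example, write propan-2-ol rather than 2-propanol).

1-bromo-4,7,8-trimethyldecane

The longest carbon chain is 10 atoms: the parent is decane.
Number the chain so that the substituent locant set {1,4,7,8} is lower than {3,4,7,10} at the first point of difference.
With this numbering: a bromo group at C-1; methyl groups at C-4 and C-7 and C-8.
The substituents are ordered alphabetically, ignoring any di-/tri- multipliers.
Putting it together: 1-bromo-4,7,8-trimethyldecane.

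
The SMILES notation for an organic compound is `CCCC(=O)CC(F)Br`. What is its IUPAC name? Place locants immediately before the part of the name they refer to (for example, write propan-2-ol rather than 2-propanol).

The longest chain bearing the carbonyl is 6 carbons long (hexane).
The principal characteristic group is a ketone (C=O on an internal carbon), named with the suffix -one.
Choose the numbering such that numbering from this end puts the carbonyl group at C-3 rather than C-4.
This places the carbonyl at C-3; a bromo group at C-1; a fluoro group at C-1.
Substituent prefixes are cited in alphabetical order (multiplying prefixes like di-/tri- are ignored for ordering).
Assembling the pieces gives 1-bromo-1-fluorohexan-3-one.

1-bromo-1-fluorohexan-3-one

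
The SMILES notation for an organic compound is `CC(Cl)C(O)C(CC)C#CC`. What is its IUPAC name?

2-chloro-4-ethylhept-5-yn-3-ol

The longest carbon chain that includes the –OH group and the multiple bond has 7 carbons, so the parent hydride is heptane.
The highest-priority functional group is an alcohol (–OH), so the name ends in -ol.
A C≡C triple bond in the chain gives the infix -yne-.
The numbering direction is chosen so that numbering from this end puts the hydroxyl group at C-3 rather than C-5.
With this numbering: the hydroxyl at C-3; the triple bond between C-5 and C-6; a chloro group at C-2; an ethyl group at C-4.
The substituents are ordered alphabetically, ignoring any di-/tri- multipliers.
Assembling the pieces gives 2-chloro-4-ethylhept-5-yn-3-ol.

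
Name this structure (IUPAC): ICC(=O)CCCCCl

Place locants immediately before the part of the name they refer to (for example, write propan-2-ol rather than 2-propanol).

6-chloro-1-iodohexan-2-one

The longest chain bearing the carbonyl is 6 carbons long (hexane).
The principal characteristic group is a ketone (C=O on an internal carbon), named with the suffix -one.
Number the chain so that numbering from this end puts the carbonyl group at C-2 rather than C-5.
With this numbering: the carbonyl at C-2; a chloro group at C-6; an iodo group at C-1.
The substituents are ordered alphabetically, ignoring any di-/tri- multipliers.
Putting it together: 6-chloro-1-iodohexan-2-one.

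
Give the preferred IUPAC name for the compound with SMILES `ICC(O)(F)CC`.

The longest chain bearing the –OH group is 4 carbons long (butane).
The highest-priority functional group is an alcohol (–OH), so the name ends in -ol.
The numbering direction is chosen so that numbering from this end puts the hydroxyl group at C-2 rather than C-3.
With this numbering: the hydroxyl at C-2; a fluoro group at C-2; an iodo group at C-1.
Substituent prefixes are cited in alphabetical order (multiplying prefixes like di-/tri- are ignored for ordering).
Assembling the pieces gives 2-fluoro-1-iodobutan-2-ol.

2-fluoro-1-iodobutan-2-ol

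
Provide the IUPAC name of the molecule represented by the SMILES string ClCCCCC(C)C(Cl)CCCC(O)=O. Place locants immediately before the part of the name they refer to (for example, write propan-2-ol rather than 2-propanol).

Counting along the main chain through the –COOH group gives 10 carbons: the parent is decane.
The principal characteristic group is a carboxylic acid (terminal –COOH), named with the suffix -oic acid.
Choose the numbering such that the carboxylic acid carbon is C-1 by definition.
This places chloro groups at C-5 and C-10; a methyl group at C-6.
The substituents are ordered alphabetically, ignoring any di-/tri- multipliers.
Assembling the pieces gives 5,10-dichloro-6-methyldecanoic acid.

5,10-dichloro-6-methyldecanoic acid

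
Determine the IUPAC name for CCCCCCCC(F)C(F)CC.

The longest carbon chain is 11 atoms: the parent is undecane.
Number the chain so that the substituent locant set {3,4} is lower than {8,9} at the first point of difference.
This places fluoro groups at C-3 and C-4.
The name is 3,4-difluoroundecane.

3,4-difluoroundecane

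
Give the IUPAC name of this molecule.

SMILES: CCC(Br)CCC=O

4-bromohexanal

Counting along the main chain through the –CHO group gives 6 carbons: the parent is hexane.
An aldehyde (terminal –CHO) is the principal characteristic group, giving the suffix -al.
The numbering direction is chosen so that the aldehyde carbon is C-1 by definition.
This places a bromo group at C-4.
The name is 4-bromohexanal.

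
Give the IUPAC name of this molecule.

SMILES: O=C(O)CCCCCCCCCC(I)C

11-iodododecanoic acid

The longest carbon chain that includes the –COOH group has 12 carbons, so the parent hydride is dodecane.
The principal characteristic group is a carboxylic acid (terminal –COOH), named with the suffix -oic acid.
Choose the numbering such that the carboxylic acid carbon is C-1 by definition.
With this numbering: an iodo group at C-11.
Putting it together: 11-iodododecanoic acid.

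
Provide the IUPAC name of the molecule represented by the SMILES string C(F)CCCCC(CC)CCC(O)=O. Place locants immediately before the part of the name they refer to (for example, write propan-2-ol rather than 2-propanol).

4-ethyl-9-fluorononanoic acid

The longest carbon chain that includes the –COOH group has 9 carbons, so the parent hydride is nonane.
The principal characteristic group is a carboxylic acid (terminal –COOH), named with the suffix -oic acid.
Choose the numbering such that the carboxylic acid carbon is C-1 by definition.
This places an ethyl group at C-4; a fluoro group at C-9.
Substituent prefixes are cited in alphabetical order (multiplying prefixes like di-/tri- are ignored for ordering).
Assembling the pieces gives 4-ethyl-9-fluorononanoic acid.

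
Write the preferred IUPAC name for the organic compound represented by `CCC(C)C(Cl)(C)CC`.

3-chloro-3,4-dimethylhexane

The longest continuous carbon chain has 6 atoms, so the parent hydride is hexane.
Choose the numbering such that the substituent locant set {3,3,4} is lower than {3,4,4} at the first point of difference.
That gives a chloro group at C-3; methyl groups at C-3 and C-4.
The substituents are ordered alphabetically, ignoring any di-/tri- multipliers.
Putting it together: 3-chloro-3,4-dimethylhexane.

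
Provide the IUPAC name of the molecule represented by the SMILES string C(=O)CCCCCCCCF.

9-fluorononanal

The longest chain bearing the –CHO group is 9 carbons long (nonane).
An aldehyde (terminal –CHO) is the principal characteristic group, giving the suffix -al.
Choose the numbering such that the aldehyde carbon is C-1 by definition.
That gives a fluoro group at C-9.
Putting it together: 9-fluorononanal.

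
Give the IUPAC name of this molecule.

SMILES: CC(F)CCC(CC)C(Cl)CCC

6-chloro-5-ethyl-2-fluorononane

The longest carbon chain is 9 atoms: the parent is nonane.
Choose the numbering such that the substituent locant set {2,5,6} is lower than {4,5,8} at the first point of difference.
With this numbering: a chloro group at C-6; an ethyl group at C-5; a fluoro group at C-2.
The substituents are ordered alphabetically, ignoring any di-/tri- multipliers.
Putting it together: 6-chloro-5-ethyl-2-fluorononane.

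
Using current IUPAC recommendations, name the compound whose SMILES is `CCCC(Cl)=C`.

2-chloropent-1-ene

Counting along the main chain through the multiple bond gives 5 carbons: the parent is pentane.
A C=C double bond in the chain gives the infix -ene-.
The numbering direction is chosen so that numbering from this end puts the double bond at C-1 rather than C-4.
That gives the double bond between C-1 and C-2; a chloro group at C-2.
Assembling the pieces gives 2-chloropent-1-ene.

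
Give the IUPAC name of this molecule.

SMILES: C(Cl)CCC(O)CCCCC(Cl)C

The longest carbon chain that includes the –OH group has 10 carbons, so the parent hydride is decane.
The principal characteristic group is an alcohol (–OH), named with the suffix -ol.
Number the chain so that numbering from this end puts the hydroxyl group at C-4 rather than C-7.
This places the hydroxyl at C-4; chloro groups at C-1 and C-9.
The name is 1,9-dichlorodecan-4-ol.

1,9-dichlorodecan-4-ol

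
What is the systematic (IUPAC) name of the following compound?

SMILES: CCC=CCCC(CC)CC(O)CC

5-ethylundec-8-en-3-ol

The longest carbon chain that includes the –OH group and the multiple bond has 11 carbons, so the parent hydride is undecane.
An alcohol (–OH) is the principal characteristic group, giving the suffix -ol.
A C=C double bond in the chain gives the infix -ene-.
Choose the numbering such that numbering from this end puts the hydroxyl group at C-3 rather than C-9.
This places the hydroxyl at C-3; the double bond between C-8 and C-9; an ethyl group at C-5.
Assembling the pieces gives 5-ethylundec-8-en-3-ol.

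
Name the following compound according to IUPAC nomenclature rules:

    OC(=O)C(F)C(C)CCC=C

Counting along the main chain through the –COOH group and the multiple bond gives 7 carbons: the parent is heptane.
A carboxylic acid (terminal –COOH) is the principal characteristic group, giving the suffix -oic acid.
A C=C double bond in the chain gives the infix -ene-.
Number the chain so that the carboxylic acid carbon is C-1 by definition.
With this numbering: the double bond between C-6 and C-7; a fluoro group at C-2; a methyl group at C-3.
The substituents are ordered alphabetically, ignoring any di-/tri- multipliers.
Assembling the pieces gives 2-fluoro-3-methylhept-6-enoic acid.

2-fluoro-3-methylhept-6-enoic acid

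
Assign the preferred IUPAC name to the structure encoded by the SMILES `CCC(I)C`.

2-iodobutane

The longest carbon chain is 4 atoms: the parent is butane.
Choose the numbering such that the substituent locant set {2} is lower than {3} at the first point of difference.
With this numbering: an iodo group at C-2.
Assembling the pieces gives 2-iodobutane.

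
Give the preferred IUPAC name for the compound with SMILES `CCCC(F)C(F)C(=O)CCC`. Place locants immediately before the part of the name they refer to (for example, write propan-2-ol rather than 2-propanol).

The longest carbon chain that includes the carbonyl has 9 carbons, so the parent hydride is nonane.
The highest-priority functional group is a ketone (C=O on an internal carbon), so the name ends in -one.
Number the chain so that numbering from this end puts the carbonyl group at C-4 rather than C-6.
This places the carbonyl at C-4; fluoro groups at C-5 and C-6.
The name is 5,6-difluorononan-4-one.

5,6-difluorononan-4-one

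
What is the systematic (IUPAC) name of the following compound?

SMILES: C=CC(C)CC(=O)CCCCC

3-methyldec-1-en-5-one

Counting along the main chain through the carbonyl and the multiple bond gives 10 carbons: the parent is decane.
A ketone (C=O on an internal carbon) is the principal characteristic group, giving the suffix -one.
A C=C double bond in the chain gives the infix -ene-.
Choose the numbering such that numbering from this end puts the carbonyl group at C-5 rather than C-6.
This places the carbonyl at C-5; the double bond between C-1 and C-2; a methyl group at C-3.
The name is 3-methyldec-1-en-5-one.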